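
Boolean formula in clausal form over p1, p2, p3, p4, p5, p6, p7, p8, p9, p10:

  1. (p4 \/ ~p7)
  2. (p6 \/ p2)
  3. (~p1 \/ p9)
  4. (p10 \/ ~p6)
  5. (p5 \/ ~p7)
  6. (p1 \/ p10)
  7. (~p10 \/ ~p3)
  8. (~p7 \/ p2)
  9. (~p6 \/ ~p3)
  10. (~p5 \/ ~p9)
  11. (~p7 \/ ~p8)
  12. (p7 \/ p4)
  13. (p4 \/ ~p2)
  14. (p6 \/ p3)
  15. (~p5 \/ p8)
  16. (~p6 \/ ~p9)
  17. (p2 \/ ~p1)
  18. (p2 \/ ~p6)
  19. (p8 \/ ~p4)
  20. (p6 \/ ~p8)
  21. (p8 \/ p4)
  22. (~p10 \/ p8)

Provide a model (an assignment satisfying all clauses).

p1 = F, p2 = T, p3 = F, p4 = T, p5 = F, p6 = T, p7 = F, p8 = T, p9 = F, p10 = T

Check each clause:
  1. (p4 \/ ~p7) — ~p7 is true.
  2. (p6 \/ p2) — p2 is true.
  3. (~p1 \/ p9) — ~p1 is true.
  4. (p10 \/ ~p6) — p10 is true.
  5. (p5 \/ ~p7) — ~p7 is true.
  6. (p1 \/ p10) — p10 is true.
  7. (~p3 \/ ~p10) — ~p3 is true.
  8. (~p7 \/ p2) — ~p7 is true.
  9. (~p3 \/ ~p6) — ~p3 is true.
  10. (~p5 \/ ~p9) — ~p5 is true.
  11. (~p8 \/ ~p7) — ~p7 is true.
  12. (p7 \/ p4) — p4 is true.
  13. (~p2 \/ p4) — p4 is true.
  14. (p3 \/ p6) — p6 is true.
  15. (~p5 \/ p8) — p8 is true.
  16. (~p6 \/ ~p9) — ~p9 is true.
  17. (~p1 \/ p2) — p2 is true.
  18. (p2 \/ ~p6) — p2 is true.
  19. (~p4 \/ p8) — p8 is true.
  20. (~p8 \/ p6) — p6 is true.
  21. (p4 \/ p8) — p8 is true.
  22. (~p10 \/ p8) — p8 is true.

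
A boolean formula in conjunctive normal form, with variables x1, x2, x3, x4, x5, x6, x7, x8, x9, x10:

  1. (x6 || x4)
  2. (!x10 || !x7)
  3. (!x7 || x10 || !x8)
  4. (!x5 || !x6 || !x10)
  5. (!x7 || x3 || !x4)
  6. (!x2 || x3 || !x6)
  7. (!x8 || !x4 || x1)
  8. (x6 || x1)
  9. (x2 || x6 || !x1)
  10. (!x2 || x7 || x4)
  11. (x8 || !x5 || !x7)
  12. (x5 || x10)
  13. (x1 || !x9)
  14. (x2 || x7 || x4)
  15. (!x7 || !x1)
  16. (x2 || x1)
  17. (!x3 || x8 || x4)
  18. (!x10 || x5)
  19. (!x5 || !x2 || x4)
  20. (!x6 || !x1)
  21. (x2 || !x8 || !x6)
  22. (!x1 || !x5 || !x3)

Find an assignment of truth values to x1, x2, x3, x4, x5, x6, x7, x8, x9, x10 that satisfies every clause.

x1 = 1, x2 = 1, x3 = 0, x4 = 1, x5 = 1, x6 = 0, x7 = 0, x8 = 0, x9 = 0, x10 = 0

x9 occurs only negated in the remaining clauses — set x9 = False.
Branch on x1: take x1 = True.
  then x7 is forced to False.
  then x6 is forced to False.
  then x4 is forced to True.
  then x2 is forced to True.
The remaining clauses are satisfied by x3 = False, x5 = True, x8 = False, x10 = False.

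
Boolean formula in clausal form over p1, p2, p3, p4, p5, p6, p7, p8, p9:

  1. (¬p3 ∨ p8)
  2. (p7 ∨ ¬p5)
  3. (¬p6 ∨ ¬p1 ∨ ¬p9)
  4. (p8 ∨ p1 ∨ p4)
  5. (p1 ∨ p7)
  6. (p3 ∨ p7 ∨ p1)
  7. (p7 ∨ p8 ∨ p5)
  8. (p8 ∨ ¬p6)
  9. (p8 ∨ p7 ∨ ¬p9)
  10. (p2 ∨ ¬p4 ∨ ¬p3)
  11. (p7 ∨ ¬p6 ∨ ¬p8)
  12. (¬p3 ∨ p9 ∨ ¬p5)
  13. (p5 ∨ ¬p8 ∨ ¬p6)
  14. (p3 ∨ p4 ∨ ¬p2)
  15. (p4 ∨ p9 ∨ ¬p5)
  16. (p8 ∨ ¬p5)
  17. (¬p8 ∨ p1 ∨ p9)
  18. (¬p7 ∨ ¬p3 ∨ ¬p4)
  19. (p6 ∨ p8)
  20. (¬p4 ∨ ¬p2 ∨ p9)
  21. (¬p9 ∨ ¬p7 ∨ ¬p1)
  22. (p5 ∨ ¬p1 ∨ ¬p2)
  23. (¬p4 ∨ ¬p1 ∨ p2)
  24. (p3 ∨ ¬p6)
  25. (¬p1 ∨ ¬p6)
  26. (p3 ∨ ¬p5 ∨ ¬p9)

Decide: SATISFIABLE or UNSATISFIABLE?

SATISFIABLE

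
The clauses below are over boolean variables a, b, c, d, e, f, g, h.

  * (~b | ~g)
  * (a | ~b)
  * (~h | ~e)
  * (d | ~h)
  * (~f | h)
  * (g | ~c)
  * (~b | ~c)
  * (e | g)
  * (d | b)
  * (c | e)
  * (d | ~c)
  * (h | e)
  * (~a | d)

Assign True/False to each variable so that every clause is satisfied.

a=False, b=False, c=False, d=True, e=True, f=False, g=True, h=False

Pure literal: d appears only positively; assign d = True.
Pure literal: f appears only negated; assign f = False.
Set a = False and propagate.
  then b is forced to False.
For the remaining variables, c = False, e = True, g = True, h = False works.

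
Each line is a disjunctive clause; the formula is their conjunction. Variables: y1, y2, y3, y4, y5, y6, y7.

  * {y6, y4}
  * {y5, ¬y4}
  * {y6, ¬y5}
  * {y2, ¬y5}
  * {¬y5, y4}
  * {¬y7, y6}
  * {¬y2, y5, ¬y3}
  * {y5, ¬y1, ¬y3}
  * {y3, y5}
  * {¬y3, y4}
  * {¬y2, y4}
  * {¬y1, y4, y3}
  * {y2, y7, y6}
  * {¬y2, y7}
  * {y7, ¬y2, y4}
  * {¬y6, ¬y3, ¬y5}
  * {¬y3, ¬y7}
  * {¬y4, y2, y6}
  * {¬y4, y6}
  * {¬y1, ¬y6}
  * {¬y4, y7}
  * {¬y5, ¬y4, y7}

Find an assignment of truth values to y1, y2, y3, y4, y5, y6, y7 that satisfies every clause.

y1=False  y2=True  y3=False  y4=True  y5=True  y6=True  y7=True

y1 occurs only negated in the remaining clauses — set y1 = False.
Try y2 = True.
  then y4 is forced to True.
  then y5 is forced to True.
  then y6 is forced to True.
  then y7 is forced to True.
  then y3 is forced to False.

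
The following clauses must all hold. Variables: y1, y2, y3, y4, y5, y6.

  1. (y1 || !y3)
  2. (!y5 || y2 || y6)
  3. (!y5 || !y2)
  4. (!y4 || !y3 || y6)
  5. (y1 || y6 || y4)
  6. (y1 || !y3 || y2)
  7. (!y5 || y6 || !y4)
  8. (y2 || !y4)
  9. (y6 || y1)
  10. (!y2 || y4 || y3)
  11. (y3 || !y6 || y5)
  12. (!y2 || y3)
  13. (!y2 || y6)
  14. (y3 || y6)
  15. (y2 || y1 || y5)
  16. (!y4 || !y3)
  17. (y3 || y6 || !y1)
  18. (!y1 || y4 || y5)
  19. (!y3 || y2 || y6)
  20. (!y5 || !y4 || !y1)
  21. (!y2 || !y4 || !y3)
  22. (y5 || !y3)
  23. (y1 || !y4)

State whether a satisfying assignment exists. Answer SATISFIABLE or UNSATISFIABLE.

Try y1 = False.
  then y3 is forced to False.
  then y6 is forced to True.
  then y5 is forced to True.
  then y2 is forced to False.
  then y4 is forced to False.
Every clause has at least one true literal under this assignment.
So y1=False, y2=False, y3=False, y4=False, y5=True, y6=True is a satisfying assignment.

SATISFIABLE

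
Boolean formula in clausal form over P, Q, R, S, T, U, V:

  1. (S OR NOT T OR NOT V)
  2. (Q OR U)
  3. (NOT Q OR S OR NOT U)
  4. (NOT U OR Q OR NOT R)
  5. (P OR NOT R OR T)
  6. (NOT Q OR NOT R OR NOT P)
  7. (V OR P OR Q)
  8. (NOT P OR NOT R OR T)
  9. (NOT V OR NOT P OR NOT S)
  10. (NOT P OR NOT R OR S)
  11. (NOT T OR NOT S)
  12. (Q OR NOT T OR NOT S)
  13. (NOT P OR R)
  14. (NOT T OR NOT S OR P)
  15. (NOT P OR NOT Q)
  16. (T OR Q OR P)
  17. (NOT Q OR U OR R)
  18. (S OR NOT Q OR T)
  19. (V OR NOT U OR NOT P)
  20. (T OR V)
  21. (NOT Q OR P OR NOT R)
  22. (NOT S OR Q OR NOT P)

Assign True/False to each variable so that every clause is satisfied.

P=False, Q=True, R=False, S=True, T=False, U=True, V=True

Try P = False.
The remaining clauses are satisfied by Q = True, R = False, S = True, T = False, U = True, V = True.
Every clause has at least one true literal under this assignment.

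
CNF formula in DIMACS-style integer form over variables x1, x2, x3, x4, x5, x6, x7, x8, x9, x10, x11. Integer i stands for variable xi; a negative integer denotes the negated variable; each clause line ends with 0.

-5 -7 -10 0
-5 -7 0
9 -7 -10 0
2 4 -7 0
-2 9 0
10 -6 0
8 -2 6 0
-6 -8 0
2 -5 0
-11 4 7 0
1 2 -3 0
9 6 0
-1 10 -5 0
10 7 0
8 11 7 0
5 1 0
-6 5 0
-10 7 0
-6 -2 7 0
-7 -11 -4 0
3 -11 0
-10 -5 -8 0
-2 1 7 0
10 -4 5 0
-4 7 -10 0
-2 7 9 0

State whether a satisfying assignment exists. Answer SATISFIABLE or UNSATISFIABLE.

SATISFIABLE

Pure literal: x9 appears only positively; assign x9 = True.
Branch on x1: take x1 = True.
The remaining clauses are satisfied by x2 = False, x3 = True, x4 = True, x5 = False, x6 = False, x7 = True, x8 = False, x10 = True, x11 = False.
Every clause has at least one true literal under this assignment.
So x1=True, x2=False, x3=True, x4=True, x5=False, x6=False, x7=True, x8=False, x9=True, x10=True, x11=False is a satisfying assignment.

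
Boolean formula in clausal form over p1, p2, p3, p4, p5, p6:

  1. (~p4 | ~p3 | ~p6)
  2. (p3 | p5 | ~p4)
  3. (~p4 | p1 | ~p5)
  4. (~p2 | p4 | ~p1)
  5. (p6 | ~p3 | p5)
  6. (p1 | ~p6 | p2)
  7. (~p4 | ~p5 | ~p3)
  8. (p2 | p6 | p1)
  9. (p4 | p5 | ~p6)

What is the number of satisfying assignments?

14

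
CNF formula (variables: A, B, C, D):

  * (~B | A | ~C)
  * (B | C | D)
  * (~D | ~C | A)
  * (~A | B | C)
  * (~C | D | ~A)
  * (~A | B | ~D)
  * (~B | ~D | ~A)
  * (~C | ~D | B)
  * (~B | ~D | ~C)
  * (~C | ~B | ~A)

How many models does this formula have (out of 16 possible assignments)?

5

The models are:
  A=F B=F C=F D=T
  A=F B=F C=T D=F
  A=F B=T C=F D=F
  A=F B=T C=F D=T
  A=T B=T C=F D=F
That's 5 in total.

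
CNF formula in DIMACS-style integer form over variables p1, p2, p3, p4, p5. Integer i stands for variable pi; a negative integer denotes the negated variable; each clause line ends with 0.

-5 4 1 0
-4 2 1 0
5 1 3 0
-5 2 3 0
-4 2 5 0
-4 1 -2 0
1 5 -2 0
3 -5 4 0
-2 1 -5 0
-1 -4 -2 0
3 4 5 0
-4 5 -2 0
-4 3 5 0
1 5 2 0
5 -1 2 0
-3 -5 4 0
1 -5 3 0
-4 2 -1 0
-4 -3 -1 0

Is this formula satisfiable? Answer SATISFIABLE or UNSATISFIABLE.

SATISFIABLE

Branch on p1: take p1 = True.
For the remaining variables, p2 = True, p3 = True, p4 = False, p5 = False works.
Every clause has at least one true literal under this assignment.
So p1=1, p2=1, p3=1, p4=0, p5=0 is a satisfying assignment.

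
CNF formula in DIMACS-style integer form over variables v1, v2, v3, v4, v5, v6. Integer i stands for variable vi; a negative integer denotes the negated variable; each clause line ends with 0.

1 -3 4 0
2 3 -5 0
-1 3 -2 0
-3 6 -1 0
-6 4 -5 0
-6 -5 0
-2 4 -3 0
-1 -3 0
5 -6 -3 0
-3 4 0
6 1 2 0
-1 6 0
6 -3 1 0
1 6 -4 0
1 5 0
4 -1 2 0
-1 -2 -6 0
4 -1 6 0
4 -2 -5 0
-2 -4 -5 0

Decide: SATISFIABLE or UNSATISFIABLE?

SATISFIABLE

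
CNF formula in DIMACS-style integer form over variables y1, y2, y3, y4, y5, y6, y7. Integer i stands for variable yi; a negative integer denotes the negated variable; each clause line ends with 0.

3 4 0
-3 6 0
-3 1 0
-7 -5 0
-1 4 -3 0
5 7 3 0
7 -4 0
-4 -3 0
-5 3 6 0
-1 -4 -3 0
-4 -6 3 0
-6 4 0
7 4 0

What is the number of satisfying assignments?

Satisfying assignments:
  y1=0 y2=0 y3=0 y4=1 y5=0 y6=0 y7=1
  y1=0 y2=1 y3=0 y4=1 y5=0 y6=0 y7=1
  y1=1 y2=0 y3=0 y4=1 y5=0 y6=0 y7=1
  y1=1 y2=1 y3=0 y4=1 y5=0 y6=0 y7=1
Count: 4.

4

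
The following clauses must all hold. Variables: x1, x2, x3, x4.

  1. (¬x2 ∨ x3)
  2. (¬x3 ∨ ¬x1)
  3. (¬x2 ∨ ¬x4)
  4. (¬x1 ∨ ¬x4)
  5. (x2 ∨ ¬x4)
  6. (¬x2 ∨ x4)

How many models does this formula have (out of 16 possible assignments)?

Satisfying assignments:
  x1=0 x2=0 x3=0 x4=0
  x1=0 x2=0 x3=1 x4=0
  x1=1 x2=0 x3=0 x4=0
That's 3 in total.

3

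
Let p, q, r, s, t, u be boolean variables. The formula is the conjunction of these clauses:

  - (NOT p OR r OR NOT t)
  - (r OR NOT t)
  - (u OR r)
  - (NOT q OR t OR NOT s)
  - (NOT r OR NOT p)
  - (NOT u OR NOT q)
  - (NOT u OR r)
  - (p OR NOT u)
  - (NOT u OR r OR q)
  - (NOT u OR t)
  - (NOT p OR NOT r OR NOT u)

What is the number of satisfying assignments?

Split on r, then u.
  r=1, u=1: a clause becomes empty — 0.
  r=1, u=0: 7 of the 16 assignments to (p,q,s,t) work.
  r=0, u=1: a clause becomes empty — 0.
  r=0, u=0: a clause becomes empty — 0.
Total: 0 + 7 + 0 + 0 = 7.

7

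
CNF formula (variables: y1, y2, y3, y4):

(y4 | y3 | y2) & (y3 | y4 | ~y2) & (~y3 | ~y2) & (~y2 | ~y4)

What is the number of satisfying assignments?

6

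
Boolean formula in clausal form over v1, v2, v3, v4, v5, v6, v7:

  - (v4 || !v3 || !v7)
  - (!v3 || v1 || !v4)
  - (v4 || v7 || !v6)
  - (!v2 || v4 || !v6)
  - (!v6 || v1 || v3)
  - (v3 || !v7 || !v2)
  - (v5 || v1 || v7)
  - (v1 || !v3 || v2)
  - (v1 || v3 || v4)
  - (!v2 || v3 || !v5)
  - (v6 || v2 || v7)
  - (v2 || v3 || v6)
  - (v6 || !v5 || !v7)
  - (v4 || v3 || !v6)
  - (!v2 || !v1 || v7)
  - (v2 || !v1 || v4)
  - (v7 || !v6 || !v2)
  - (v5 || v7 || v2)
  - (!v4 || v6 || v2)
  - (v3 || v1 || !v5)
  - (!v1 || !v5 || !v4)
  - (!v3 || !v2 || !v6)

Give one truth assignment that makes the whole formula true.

Set v1 = False and propagate.
For the remaining variables, v2 = True, v3 = True, v4 = False, v5 = True, v6 = False, v7 = False works.
Every clause has at least one true literal under this assignment.

v1 = 0, v2 = 1, v3 = 1, v4 = 0, v5 = 1, v6 = 0, v7 = 0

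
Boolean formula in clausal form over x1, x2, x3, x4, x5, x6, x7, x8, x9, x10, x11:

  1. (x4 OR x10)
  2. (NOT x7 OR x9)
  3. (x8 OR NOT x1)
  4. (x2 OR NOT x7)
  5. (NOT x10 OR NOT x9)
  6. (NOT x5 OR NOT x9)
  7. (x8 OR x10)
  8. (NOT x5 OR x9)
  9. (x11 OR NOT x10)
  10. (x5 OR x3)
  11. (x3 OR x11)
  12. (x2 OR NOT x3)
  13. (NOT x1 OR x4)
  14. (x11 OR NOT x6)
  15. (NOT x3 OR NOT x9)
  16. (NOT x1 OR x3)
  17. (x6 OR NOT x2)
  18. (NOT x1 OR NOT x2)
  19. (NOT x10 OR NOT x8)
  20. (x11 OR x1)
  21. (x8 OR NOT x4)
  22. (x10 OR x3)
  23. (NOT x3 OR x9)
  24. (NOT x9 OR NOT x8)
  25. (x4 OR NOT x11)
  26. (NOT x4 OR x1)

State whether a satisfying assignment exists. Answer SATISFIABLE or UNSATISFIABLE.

UNSATISFIABLE

x3 = True:
  propagation gives x2=True, x9=False; an empty clause results — contradiction.
x3 = False:
  propagation gives x5=True, x9=False; an empty clause results — contradiction.
Every branch closes, so no satisfying assignment exists.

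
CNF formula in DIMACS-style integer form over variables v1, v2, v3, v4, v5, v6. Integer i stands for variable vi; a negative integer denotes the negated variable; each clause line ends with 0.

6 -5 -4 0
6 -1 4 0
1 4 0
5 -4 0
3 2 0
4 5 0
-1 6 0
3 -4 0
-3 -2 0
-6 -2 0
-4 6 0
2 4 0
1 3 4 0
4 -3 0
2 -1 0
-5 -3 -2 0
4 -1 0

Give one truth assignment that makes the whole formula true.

v1 = False  v2 = False  v3 = True  v4 = True  v5 = True  v6 = True

Check each clause:
  1. (!v4 || !v5 || v6) — v6 is true.
  2. (v6 || !v1 || v4) — v4 is true.
  3. (v1 || v4) — v4 is true.
  4. (!v4 || v5) — v5 is true.
  5. (v3 || v2) — v3 is true.
  6. (v5 || v4) — v4 is true.
  7. (!v1 || v6) — v6 is true.
  8. (v3 || !v4) — v3 is true.
  9. (!v2 || !v3) — !v2 is true.
  10. (!v6 || !v2) — !v2 is true.
  11. (v6 || !v4) — v6 is true.
  12. (v2 || v4) — v4 is true.
  13. (v1 || v3 || v4) — v3 is true.
  14. (!v3 || v4) — v4 is true.
  15. (!v1 || v2) — !v1 is true.
  16. (!v5 || !v3 || !v2) — !v2 is true.
  17. (v4 || !v1) — v4 is true.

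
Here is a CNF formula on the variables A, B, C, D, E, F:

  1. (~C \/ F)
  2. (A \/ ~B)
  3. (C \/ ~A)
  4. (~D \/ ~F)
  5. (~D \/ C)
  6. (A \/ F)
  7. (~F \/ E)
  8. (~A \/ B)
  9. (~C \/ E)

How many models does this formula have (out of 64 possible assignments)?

The models are:
  A=0 B=0 C=0 D=0 E=1 F=1
  A=0 B=0 C=1 D=0 E=1 F=1
  A=1 B=1 C=1 D=0 E=1 F=1
Count: 3.

3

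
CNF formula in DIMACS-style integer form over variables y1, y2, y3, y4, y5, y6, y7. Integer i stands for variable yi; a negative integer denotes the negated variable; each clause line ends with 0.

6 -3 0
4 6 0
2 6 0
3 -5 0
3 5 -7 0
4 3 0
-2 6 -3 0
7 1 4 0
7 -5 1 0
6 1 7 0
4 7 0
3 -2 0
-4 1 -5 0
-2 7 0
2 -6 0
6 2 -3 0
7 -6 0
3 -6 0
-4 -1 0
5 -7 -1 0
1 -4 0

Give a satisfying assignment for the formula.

y1=T, y2=T, y3=T, y4=F, y5=T, y6=T, y7=T

Set y1 = True and propagate.
  then y4 is forced to False.
  then y6 is forced to True.
  then y3 is forced to True.
  then y7 is forced to True.
  then y2 is forced to True.
  then y5 is forced to True.
Every clause has at least one true literal under this assignment.
Check each clause:
  1. (y6 \/ ~y3) — y6 is true.
  2. (y6 \/ y4) — y6 is true.
  3. (y6 \/ y2) — y2 is true.
  4. (~y5 \/ y3) — y3 is true.
  5. (y3 \/ y5 \/ ~y7) — y3 is true.
  6. (y3 \/ y4) — y3 is true.
  7. (y6 \/ ~y3 \/ ~y2) — y6 is true.
  8. (y7 \/ y1 \/ y4) — y1 is true.
  9. (y1 \/ y7 \/ ~y5) — y1 is true.
  10. (y6 \/ y1 \/ y7) — y1 is true.
  11. (y7 \/ y4) — y7 is true.
  12. (y3 \/ ~y2) — y3 is true.
  13. (y1 \/ ~y5 \/ ~y4) — y1 is true.
  14. (y7 \/ ~y2) — y7 is true.
  15. (~y6 \/ y2) — y2 is true.
  16. (~y3 \/ y6 \/ y2) — y2 is true.
  17. (~y6 \/ y7) — y7 is true.
  18. (y3 \/ ~y6) — y3 is true.
  19. (~y4 \/ ~y1) — ~y4 is true.
  20. (y5 \/ ~y1 \/ ~y7) — y5 is true.
  21. (y1 \/ ~y4) — y1 is true.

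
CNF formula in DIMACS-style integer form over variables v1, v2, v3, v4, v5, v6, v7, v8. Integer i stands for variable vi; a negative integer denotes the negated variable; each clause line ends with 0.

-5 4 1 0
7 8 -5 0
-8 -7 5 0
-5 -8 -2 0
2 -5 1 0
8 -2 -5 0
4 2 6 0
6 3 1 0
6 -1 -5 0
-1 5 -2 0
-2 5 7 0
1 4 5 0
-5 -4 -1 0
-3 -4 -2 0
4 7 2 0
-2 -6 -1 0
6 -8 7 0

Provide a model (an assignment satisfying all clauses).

v1=T, v2=F, v3=F, v4=T, v5=F, v6=T, v7=F, v8=F

Try v1 = True.
Try v2 = False.
The remaining clauses are satisfied by v3 = False, v4 = True, v5 = False, v6 = True, v7 = False, v8 = False.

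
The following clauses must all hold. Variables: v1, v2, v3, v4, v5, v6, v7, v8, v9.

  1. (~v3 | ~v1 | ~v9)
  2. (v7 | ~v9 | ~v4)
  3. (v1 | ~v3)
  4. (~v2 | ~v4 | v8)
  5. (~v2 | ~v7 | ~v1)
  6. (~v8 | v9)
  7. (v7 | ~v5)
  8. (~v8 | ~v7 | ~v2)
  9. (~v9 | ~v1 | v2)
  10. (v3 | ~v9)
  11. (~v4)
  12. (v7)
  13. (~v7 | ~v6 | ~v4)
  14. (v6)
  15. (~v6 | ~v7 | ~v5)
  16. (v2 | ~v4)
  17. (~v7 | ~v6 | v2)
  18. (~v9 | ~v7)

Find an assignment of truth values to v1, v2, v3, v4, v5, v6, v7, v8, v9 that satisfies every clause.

v1=False, v2=True, v3=False, v4=False, v5=False, v6=True, v7=True, v8=False, v9=False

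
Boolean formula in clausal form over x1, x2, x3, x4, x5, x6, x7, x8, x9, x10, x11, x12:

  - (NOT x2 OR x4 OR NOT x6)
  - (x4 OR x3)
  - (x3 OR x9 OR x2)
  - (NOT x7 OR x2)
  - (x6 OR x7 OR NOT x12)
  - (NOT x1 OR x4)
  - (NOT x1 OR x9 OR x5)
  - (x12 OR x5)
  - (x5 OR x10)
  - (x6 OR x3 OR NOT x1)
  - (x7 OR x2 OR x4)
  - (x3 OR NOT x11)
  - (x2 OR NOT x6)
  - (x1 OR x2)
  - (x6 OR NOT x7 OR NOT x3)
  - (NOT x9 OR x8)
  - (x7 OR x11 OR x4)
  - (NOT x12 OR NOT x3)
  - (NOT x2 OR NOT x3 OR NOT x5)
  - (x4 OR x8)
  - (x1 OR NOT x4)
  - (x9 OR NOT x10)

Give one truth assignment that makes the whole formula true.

x1=T, x2=T, x3=F, x4=T, x5=F, x6=T, x7=T, x8=T, x9=T, x10=T, x11=F, x12=T

Check each clause:
  1. (NOT x2 OR x4 OR NOT x6) — x4 is true.
  2. (x4 OR x3) — x4 is true.
  3. (x2 OR x3 OR x9) — x9 is true.
  4. (NOT x7 OR x2) — x2 is true.
  5. (x7 OR NOT x12 OR x6) — x6 is true.
  6. (NOT x1 OR x4) — x4 is true.
  7. (NOT x1 OR x9 OR x5) — x9 is true.
  8. (x12 OR x5) — x12 is true.
  9. (x5 OR x10) — x10 is true.
  10. (NOT x1 OR x6 OR x3) — x6 is true.
  11. (x7 OR x4 OR x2) — x2 is true.
  12. (NOT x11 OR x3) — NOT x11 is true.
  13. (x2 OR NOT x6) — x2 is true.
  14. (x1 OR x2) — x1 is true.
  15. (NOT x3 OR x6 OR NOT x7) — NOT x3 is true.
  16. (x8 OR NOT x9) — x8 is true.
  17. (x11 OR x4 OR x7) — x4 is true.
  18. (NOT x3 OR NOT x12) — NOT x3 is true.
  19. (NOT x3 OR NOT x2 OR NOT x5) — NOT x5 is true.
  20. (x4 OR x8) — x8 is true.
  21. (x1 OR NOT x4) — x1 is true.
  22. (x9 OR NOT x10) — x9 is true.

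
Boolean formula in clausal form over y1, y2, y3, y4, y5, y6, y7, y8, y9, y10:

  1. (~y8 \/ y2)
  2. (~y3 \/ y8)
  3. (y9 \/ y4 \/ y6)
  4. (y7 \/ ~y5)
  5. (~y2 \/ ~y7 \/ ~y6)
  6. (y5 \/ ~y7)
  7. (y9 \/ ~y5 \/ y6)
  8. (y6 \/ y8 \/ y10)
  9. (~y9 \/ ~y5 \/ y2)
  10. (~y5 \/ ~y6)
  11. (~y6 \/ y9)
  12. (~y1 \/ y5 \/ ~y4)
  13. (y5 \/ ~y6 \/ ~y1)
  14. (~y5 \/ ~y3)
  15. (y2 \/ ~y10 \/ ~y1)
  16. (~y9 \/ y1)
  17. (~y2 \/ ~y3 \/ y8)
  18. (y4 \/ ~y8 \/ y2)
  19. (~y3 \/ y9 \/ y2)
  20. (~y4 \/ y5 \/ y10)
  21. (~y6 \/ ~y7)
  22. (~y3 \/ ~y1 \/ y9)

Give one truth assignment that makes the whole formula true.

y1=T, y2=T, y3=F, y4=F, y5=F, y6=F, y7=F, y8=F, y9=T, y10=T

Pure literal: y3 appears only negated; assign y3 = False.
Try y1 = True.
Branch on y2: take y2 = True.
Branch on y4: take y4 = False.
For the remaining variables, y5 = False, y6 = False, y7 = False, y8 = False, y9 = True, y10 = True works.
Check each clause:
  1. (~y8 \/ y2) — ~y8 is true.
  2. (y8 \/ ~y3) — ~y3 is true.
  3. (y4 \/ y9 \/ y6) — y9 is true.
  4. (y7 \/ ~y5) — ~y5 is true.
  5. (~y6 \/ ~y2 \/ ~y7) — ~y7 is true.
  6. (~y7 \/ y5) — ~y7 is true.
  7. (y6 \/ y9 \/ ~y5) — y9 is true.
  8. (y8 \/ y10 \/ y6) — y10 is true.
  9. (~y9 \/ y2 \/ ~y5) — y2 is true.
  10. (~y5 \/ ~y6) — ~y6 is true.
  11. (~y6 \/ y9) — y9 is true.
  12. (~y4 \/ y5 \/ ~y1) — ~y4 is true.
  13. (~y1 \/ y5 \/ ~y6) — ~y6 is true.
  14. (~y5 \/ ~y3) — ~y5 is true.
  15. (~y1 \/ ~y10 \/ y2) — y2 is true.
  16. (y1 \/ ~y9) — y1 is true.
  17. (~y3 \/ ~y2 \/ y8) — ~y3 is true.
  18. (~y8 \/ y2 \/ y4) — ~y8 is true.
  19. (~y3 \/ y2 \/ y9) — y9 is true.
  20. (~y4 \/ y10 \/ y5) — y10 is true.
  21. (~y7 \/ ~y6) — ~y7 is true.
  22. (y9 \/ ~y3 \/ ~y1) — y9 is true.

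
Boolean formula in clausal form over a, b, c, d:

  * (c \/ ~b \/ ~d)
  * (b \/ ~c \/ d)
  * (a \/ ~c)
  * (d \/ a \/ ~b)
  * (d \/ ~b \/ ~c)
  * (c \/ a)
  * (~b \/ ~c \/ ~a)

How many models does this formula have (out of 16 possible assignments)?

4

The models are:
  a=T b=F c=F d=F
  a=T b=F c=F d=T
  a=T b=F c=T d=T
  a=T b=T c=F d=F
That's 4 in total.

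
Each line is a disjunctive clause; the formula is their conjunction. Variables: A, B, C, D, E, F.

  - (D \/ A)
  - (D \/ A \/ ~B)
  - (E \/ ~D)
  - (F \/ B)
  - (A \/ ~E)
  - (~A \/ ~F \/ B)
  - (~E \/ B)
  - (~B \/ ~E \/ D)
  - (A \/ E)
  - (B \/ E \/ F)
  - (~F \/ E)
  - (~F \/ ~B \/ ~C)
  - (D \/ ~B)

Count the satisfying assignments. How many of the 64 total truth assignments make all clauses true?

3

Satisfying assignments:
  A=T B=T C=F D=T E=T F=F
  A=T B=T C=F D=T E=T F=T
  A=T B=T C=T D=T E=T F=F
Count: 3.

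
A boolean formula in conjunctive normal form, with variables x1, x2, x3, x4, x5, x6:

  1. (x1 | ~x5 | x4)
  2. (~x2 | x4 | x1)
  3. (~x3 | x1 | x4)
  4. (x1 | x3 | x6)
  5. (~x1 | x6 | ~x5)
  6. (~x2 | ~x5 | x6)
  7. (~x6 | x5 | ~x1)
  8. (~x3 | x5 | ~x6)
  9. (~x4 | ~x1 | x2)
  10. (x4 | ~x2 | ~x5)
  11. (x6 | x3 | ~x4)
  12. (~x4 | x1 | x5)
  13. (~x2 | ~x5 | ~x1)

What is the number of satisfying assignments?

13

Split on x1, then x5.
  x1=1, x5=1: remaining (x2,x3,x4,x6) ∈ {(0,0,0,1); (0,1,0,1)} — 2.
  x1=1, x5=0: 5 of the 16 assignments to (x2,x3,x4,x6) work.
  x1=0, x5=1: 5 of the 16 assignments to (x2,x3,x4,x6) work.
  x1=0, x5=0: remaining (x2,x3,x4,x6) ∈ {(0,0,0,1)} — 1.
Total: 2 + 5 + 5 + 1 = 13.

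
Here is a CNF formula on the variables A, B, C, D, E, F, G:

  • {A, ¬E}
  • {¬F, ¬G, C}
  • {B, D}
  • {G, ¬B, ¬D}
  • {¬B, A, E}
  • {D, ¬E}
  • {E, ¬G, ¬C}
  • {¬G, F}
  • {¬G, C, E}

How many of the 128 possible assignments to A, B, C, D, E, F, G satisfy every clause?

Split on E, then G.
  E=1, G=1: remaining (A,B,C,D,F) ∈ {(1,0,1,1,1); (1,1,1,1,1)} — 2.
  E=1, G=0: remaining (A,B,C,D,F) ∈ {(1,0,0,1,0); (1,0,0,1,1); (1,0,1,1,0); (1,0,1,1,1)} — 4.
  E=0, G=1: a clause becomes empty — 0.
  E=0, G=0: C, F free; 3 ways for (A,B,D) × 2^2 = 12.
Total: 2 + 4 + 0 + 12 = 18.

18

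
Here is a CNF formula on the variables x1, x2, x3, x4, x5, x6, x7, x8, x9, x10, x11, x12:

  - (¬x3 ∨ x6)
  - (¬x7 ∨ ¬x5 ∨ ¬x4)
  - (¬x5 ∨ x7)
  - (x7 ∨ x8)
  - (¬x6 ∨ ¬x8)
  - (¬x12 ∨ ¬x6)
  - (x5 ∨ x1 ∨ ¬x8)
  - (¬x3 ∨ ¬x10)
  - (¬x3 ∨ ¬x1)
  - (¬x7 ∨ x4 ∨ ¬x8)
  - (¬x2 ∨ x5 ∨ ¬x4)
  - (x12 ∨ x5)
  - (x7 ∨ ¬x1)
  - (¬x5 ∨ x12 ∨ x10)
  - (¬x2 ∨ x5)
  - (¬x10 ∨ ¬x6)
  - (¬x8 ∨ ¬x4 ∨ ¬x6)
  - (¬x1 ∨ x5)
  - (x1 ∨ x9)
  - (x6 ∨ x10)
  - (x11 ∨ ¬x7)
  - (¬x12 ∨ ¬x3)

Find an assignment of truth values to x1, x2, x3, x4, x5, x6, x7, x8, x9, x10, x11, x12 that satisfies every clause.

x1=1, x2=0, x3=0, x4=0, x5=1, x6=0, x7=1, x8=0, x9=1, x10=1, x11=1, x12=0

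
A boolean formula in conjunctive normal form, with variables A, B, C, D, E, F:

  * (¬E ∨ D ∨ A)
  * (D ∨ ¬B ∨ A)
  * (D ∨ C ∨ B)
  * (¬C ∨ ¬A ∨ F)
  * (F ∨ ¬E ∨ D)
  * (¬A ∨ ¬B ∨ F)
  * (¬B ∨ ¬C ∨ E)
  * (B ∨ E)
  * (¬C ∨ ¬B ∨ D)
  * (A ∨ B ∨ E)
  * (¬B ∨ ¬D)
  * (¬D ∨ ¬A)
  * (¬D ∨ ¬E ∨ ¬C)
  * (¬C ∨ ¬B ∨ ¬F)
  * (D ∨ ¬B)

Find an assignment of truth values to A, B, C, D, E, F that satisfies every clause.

Set A = False and propagate.
The remaining clauses are satisfied by B = False, C = False, D = True, E = True, F = True.

A=False, B=False, C=False, D=True, E=True, F=True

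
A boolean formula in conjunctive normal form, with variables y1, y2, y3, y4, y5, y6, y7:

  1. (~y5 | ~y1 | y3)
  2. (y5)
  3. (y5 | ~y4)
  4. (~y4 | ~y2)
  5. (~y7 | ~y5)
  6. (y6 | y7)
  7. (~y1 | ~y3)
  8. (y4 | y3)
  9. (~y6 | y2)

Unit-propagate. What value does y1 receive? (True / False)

(y5) stands alone — y5 = True.
In (~y5 | ~y7), ~y5 is now false; ~y7 must hold, so y7 = False.
From (y7 | y6) and y7 = False: y6 = True.
(y2 | ~y6) with y6 = True leaves only y2, so y2 = True.
(~y4 | ~y2) with y2 = True leaves only ~y4, so y4 = False.
In (y3 | y4), y4 is now false; y3 must hold, so y3 = True.
From (~y1 | ~y3) and y3 = True: y1 = False.

False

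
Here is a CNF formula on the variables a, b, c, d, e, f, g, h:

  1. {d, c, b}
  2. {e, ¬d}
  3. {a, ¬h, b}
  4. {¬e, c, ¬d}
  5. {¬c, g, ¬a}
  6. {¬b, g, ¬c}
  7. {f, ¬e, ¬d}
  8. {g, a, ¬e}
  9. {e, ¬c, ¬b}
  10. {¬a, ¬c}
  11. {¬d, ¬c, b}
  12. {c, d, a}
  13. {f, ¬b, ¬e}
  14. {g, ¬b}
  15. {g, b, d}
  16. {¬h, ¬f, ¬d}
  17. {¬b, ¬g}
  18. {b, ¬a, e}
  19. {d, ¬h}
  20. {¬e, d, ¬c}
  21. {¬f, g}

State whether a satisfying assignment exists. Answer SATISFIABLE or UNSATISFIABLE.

h occurs only negated in the remaining clauses — set h = False.
Set a = False and propagate.
Set b = False and propagate.
Try c = True.
  then d is forced to False.
  then g is forced to True.
  then e is forced to False.
f is now unconstrained; take f = True.
So a=False, b=False, c=True, d=False, e=False, f=True, g=True, h=False is a satisfying assignment.

SATISFIABLE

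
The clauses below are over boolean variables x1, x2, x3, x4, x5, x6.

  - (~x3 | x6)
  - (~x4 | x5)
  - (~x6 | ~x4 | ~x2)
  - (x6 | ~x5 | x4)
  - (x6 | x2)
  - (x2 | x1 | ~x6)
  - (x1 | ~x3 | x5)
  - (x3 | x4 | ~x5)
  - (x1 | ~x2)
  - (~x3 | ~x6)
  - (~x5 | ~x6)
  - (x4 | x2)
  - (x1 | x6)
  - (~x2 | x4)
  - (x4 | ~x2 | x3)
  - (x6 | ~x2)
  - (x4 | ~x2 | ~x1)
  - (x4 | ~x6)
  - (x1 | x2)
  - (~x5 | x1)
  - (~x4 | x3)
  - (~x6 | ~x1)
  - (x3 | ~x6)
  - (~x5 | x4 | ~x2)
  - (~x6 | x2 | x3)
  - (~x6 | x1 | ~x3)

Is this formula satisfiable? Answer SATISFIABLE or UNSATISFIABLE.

x6 = True:
  propagation gives x3=False; an empty clause results — contradiction.
x6 = False:
  propagation gives x3=False, x2=True; an empty clause results — contradiction.
Every branch closes, so no satisfying assignment exists.

UNSATISFIABLE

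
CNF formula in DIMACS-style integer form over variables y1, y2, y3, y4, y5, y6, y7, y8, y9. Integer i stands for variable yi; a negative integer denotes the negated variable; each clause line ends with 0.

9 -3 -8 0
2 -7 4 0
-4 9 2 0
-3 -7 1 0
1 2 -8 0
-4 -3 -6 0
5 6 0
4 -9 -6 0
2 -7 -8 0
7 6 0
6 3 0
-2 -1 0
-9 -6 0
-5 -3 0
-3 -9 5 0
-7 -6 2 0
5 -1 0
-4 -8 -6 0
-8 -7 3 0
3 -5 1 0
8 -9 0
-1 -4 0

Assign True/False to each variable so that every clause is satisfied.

y1=F, y2=T, y3=F, y4=F, y5=F, y6=T, y7=T, y8=F, y9=F

Check each clause:
  1. (!y8 || y9 || !y3) — !y8 is true.
  2. (y2 || !y7 || y4) — y2 is true.
  3. (!y4 || y2 || y9) — y2 is true.
  4. (!y7 || !y3 || y1) — !y3 is true.
  5. (y1 || !y8 || y2) — !y8 is true.
  6. (!y4 || !y6 || !y3) — !y4 is true.
  7. (y6 || y5) — y6 is true.
  8. (!y6 || !y9 || y4) — !y9 is true.
  9. (!y8 || y2 || !y7) — !y8 is true.
  10. (y7 || y6) — y6 is true.
  11. (y6 || y3) — y6 is true.
  12. (!y2 || !y1) — !y1 is true.
  13. (!y6 || !y9) — !y9 is true.
  14. (!y3 || !y5) — !y5 is true.
  15. (!y3 || !y9 || y5) — !y3 is true.
  16. (y2 || !y7 || !y6) — y2 is true.
  17. (y5 || !y1) — !y1 is true.
  18. (!y6 || !y4 || !y8) — !y8 is true.
  19. (!y7 || !y8 || y3) — !y8 is true.
  20. (y3 || y1 || !y5) — !y5 is true.
  21. (y8 || !y9) — !y9 is true.
  22. (!y4 || !y1) — !y4 is true.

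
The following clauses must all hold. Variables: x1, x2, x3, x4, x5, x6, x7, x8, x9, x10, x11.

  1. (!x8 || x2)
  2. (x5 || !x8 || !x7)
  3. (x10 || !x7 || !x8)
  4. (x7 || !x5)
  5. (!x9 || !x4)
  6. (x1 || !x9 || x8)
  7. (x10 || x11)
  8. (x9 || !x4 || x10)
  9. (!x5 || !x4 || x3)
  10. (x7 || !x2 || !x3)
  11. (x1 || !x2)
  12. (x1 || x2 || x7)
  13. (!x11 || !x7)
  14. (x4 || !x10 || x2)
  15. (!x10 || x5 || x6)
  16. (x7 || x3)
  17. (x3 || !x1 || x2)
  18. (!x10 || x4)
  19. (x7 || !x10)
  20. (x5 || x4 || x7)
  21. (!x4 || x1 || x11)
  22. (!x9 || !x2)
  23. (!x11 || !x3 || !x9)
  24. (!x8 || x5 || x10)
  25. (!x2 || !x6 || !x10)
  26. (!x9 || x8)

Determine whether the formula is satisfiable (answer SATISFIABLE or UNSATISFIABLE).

SATISFIABLE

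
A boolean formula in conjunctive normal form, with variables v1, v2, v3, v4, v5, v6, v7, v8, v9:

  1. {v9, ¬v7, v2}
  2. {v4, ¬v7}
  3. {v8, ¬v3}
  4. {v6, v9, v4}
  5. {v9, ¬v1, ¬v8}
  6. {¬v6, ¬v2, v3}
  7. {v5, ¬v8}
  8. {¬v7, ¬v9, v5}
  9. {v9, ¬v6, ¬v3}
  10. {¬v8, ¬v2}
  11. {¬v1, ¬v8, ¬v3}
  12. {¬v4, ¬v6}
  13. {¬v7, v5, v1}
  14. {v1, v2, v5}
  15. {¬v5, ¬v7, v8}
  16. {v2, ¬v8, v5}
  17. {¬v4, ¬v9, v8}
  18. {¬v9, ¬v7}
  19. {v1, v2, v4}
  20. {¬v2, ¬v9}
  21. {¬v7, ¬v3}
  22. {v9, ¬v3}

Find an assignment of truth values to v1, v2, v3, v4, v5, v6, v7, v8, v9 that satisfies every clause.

v7 occurs only negated in the remaining clauses — set v7 = False.
Set v1 = True and propagate.
The remaining clauses are satisfied by v2 = False, v3 = False, v4 = False, v5 = True, v6 = False, v8 = True, v9 = True.

v1=T, v2=F, v3=F, v4=F, v5=T, v6=F, v7=F, v8=T, v9=T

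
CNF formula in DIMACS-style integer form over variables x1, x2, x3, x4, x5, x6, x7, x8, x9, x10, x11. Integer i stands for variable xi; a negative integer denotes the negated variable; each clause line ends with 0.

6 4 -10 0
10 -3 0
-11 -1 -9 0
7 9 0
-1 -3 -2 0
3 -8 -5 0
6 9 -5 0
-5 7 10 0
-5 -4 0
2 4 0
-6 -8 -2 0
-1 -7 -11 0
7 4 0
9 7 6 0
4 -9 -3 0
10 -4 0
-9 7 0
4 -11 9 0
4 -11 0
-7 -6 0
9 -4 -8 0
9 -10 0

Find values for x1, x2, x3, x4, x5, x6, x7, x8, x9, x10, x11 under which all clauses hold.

x1 = True, x2 = True, x3 = False, x4 = True, x5 = False, x6 = False, x7 = True, x8 = True, x9 = True, x10 = True, x11 = False

Check each clause:
  1. (x4 || x6 || !x10) — x4 is true.
  2. (x10 || !x3) — x10 is true.
  3. (!x9 || !x11 || !x1) — !x11 is true.
  4. (x9 || x7) — x9 is true.
  5. (!x1 || !x3 || !x2) — !x3 is true.
  6. (x3 || !x5 || !x8) — !x5 is true.
  7. (x6 || x9 || !x5) — x9 is true.
  8. (x10 || x7 || !x5) — x10 is true.
  9. (!x4 || !x5) — !x5 is true.
  10. (x2 || x4) — x2 is true.
  11. (!x6 || !x8 || !x2) — !x6 is true.
  12. (!x7 || !x1 || !x11) — !x11 is true.
  13. (x4 || x7) — x4 is true.
  14. (x9 || x6 || x7) — x9 is true.
  15. (x4 || !x3 || !x9) — x4 is true.
  16. (x10 || !x4) — x10 is true.
  17. (x7 || !x9) — x7 is true.
  18. (x4 || !x11 || x9) — x9 is true.
  19. (x4 || !x11) — x4 is true.
  20. (!x7 || !x6) — !x6 is true.
  21. (!x4 || !x8 || x9) — x9 is true.
  22. (x9 || !x10) — x9 is true.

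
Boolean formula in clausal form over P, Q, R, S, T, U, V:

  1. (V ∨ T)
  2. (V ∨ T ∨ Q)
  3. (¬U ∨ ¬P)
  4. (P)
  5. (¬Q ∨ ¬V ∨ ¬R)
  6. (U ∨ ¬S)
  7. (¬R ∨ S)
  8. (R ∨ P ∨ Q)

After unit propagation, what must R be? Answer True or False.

False

(P) is a unit clause: P = True.
(¬P ∨ ¬U): since P = True, the clause reduces to (¬U). U = False.
(¬S ∨ U): since U = False, the clause reduces to (¬S). S = False.
(S ∨ ¬R) with S = False leaves only ¬R, so R = False.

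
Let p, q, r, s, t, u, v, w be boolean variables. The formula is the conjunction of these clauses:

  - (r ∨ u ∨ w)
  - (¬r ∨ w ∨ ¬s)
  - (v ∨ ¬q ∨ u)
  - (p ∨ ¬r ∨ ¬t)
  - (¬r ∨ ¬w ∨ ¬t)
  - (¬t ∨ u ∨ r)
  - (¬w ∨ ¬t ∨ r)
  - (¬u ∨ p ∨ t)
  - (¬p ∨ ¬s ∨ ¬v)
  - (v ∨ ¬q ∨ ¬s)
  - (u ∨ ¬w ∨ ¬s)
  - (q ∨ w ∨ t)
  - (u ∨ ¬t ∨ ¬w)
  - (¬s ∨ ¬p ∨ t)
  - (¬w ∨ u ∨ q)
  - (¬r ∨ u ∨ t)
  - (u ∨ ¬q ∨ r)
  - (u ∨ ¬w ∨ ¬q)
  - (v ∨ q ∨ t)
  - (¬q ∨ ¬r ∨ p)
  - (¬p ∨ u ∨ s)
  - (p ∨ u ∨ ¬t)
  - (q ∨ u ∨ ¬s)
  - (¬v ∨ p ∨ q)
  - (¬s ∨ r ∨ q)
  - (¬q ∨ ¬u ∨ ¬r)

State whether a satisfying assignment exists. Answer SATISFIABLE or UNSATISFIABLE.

Branch on p: take p = True.
The remaining clauses are satisfied by q = True, r = False, s = False, t = False, u = True, v = True, w = True.
Every clause has at least one true literal under this assignment.
So p = 1, q = 1, r = 0, s = 0, t = 0, u = 1, v = 1, w = 1 is a satisfying assignment.

SATISFIABLE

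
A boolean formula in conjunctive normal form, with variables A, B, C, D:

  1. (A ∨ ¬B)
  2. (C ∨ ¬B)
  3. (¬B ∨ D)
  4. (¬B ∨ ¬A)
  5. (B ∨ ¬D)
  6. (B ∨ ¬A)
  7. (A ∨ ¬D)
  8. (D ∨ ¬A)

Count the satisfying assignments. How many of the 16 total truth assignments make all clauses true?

The models are:
  A=0 B=0 C=0 D=0
  A=0 B=0 C=1 D=0
That's 2 in total.

2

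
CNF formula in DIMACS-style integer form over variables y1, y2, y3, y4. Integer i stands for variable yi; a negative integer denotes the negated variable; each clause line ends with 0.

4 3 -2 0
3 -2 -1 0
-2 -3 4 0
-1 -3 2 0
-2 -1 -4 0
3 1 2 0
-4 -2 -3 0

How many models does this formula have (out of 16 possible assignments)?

5

The models are:
  y1=F y2=F y3=T y4=F
  y1=F y2=F y3=T y4=T
  y1=F y2=T y3=F y4=T
  y1=T y2=F y3=F y4=F
  y1=T y2=F y3=F y4=T
That's 5 in total.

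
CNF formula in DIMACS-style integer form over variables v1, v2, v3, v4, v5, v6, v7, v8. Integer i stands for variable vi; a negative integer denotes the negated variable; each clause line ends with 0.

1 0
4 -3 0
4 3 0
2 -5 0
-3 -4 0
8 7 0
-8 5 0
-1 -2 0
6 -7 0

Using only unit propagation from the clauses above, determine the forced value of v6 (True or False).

True

Unit clause (v1) sets v1 = True.
(NOT v2 OR NOT v1): since v1 = True, the clause reduces to (NOT v2). v2 = False.
(NOT v5 OR v2) with v2 = False leaves only NOT v5, so v5 = False.
In (NOT v8 OR v5), v5 is now false; NOT v8 must hold, so v8 = False.
From (v8 OR v7) and v8 = False: v7 = True.
In (v6 OR NOT v7), NOT v7 is now false; v6 must hold, so v6 = True.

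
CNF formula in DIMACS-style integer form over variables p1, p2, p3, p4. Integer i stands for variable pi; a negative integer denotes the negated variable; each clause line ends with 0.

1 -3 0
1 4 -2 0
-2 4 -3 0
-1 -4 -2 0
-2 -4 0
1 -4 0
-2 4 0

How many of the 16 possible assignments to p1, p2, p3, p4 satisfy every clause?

5

Satisfying assignments:
  p1=F p2=F p3=F p4=F
  p1=T p2=F p3=F p4=F
  p1=T p2=F p3=F p4=T
  p1=T p2=F p3=T p4=F
  p1=T p2=F p3=T p4=T
That's 5 in total.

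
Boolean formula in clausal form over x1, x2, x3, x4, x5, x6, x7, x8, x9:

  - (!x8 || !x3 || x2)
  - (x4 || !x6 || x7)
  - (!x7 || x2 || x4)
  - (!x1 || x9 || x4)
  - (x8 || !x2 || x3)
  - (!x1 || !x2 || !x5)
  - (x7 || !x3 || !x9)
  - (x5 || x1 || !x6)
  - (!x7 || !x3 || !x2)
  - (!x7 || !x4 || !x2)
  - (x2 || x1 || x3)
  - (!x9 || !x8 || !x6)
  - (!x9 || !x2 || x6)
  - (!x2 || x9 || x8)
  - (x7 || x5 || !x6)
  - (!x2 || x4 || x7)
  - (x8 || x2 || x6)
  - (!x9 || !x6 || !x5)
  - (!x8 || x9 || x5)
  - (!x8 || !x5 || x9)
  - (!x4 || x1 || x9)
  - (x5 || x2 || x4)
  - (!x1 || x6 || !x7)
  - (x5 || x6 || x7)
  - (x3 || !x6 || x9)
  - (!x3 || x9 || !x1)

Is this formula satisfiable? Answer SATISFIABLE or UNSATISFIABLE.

SATISFIABLE

Branch on x1: take x1 = True.
The remaining clauses are satisfied by x2 = False, x3 = False, x4 = False, x5 = True, x6 = False, x7 = False, x8 = True, x9 = True.
Every clause has at least one true literal under this assignment.
So x1=True, x2=False, x3=False, x4=False, x5=True, x6=False, x7=False, x8=True, x9=True is a satisfying assignment.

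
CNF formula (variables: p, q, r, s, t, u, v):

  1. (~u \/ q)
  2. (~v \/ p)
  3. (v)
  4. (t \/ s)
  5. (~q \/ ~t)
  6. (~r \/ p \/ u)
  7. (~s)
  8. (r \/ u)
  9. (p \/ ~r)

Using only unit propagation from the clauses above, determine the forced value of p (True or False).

True

(v) stands alone — v = True.
In (~v \/ p), ~v is now false; p must hold, so p = True.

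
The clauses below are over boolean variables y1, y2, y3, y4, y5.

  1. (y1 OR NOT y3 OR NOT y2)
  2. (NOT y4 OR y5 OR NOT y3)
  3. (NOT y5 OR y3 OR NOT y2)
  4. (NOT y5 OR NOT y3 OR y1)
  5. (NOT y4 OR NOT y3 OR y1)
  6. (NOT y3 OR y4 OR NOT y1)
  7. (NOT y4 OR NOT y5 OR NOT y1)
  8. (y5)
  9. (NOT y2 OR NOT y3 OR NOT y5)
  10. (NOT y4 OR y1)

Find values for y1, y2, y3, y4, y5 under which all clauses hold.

y1 = 0, y2 = 0, y3 = 0, y4 = 0, y5 = 1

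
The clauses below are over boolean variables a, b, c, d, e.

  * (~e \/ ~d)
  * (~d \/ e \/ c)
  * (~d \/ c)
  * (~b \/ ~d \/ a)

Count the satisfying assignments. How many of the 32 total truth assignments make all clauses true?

19

Case analysis on d and c:
  d=1, c=1: remaining (a,b,e) ∈ {(0,0,0); (1,0,0); (1,1,0)} — 3.
  d=1, c=0: a clause becomes empty — 0.
  d=0, c=1: a, b, e free → 2^3 = 8.
  d=0, c=0: a, b, e free → 2^3 = 8.
Total: 3 + 0 + 8 + 8 = 19.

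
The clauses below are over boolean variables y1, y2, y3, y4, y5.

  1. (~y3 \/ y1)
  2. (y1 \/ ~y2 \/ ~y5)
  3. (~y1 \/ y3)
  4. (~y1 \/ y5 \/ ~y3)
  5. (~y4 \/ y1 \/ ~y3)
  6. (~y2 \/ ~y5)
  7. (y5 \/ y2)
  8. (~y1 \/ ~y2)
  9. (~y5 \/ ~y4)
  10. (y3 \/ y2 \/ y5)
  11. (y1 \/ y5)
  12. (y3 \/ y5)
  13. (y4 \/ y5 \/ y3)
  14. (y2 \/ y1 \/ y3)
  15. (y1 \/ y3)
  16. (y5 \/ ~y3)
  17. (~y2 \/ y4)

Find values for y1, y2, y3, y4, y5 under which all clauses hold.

y1=1, y2=0, y3=1, y4=0, y5=1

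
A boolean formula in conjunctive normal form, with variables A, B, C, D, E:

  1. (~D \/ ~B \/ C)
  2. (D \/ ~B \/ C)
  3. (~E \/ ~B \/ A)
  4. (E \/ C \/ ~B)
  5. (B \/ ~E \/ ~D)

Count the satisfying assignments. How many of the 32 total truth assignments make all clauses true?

18

Case analysis on B and C:
  B=T, C=T: D free; 3 ways for (A,E) × 2^1 = 6.
  B=T, C=F: a clause becomes empty — 0.
  B=F, C=T: A free; 3 ways for (D,E) × 2^1 = 6.
  B=F, C=F: A free; 3 ways for (D,E) × 2^1 = 6.
Total: 6 + 0 + 6 + 6 = 18.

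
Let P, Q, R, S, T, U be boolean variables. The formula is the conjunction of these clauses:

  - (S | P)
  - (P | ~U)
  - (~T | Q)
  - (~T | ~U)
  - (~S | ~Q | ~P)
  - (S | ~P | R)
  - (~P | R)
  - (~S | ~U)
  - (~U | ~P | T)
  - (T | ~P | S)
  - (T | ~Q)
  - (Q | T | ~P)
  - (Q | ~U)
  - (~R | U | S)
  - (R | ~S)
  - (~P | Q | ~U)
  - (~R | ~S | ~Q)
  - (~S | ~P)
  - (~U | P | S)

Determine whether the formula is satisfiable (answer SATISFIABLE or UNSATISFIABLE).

Set P = False and propagate.
  then S is forced to True.
  then U is forced to False.
  then R is forced to True.
  then Q is forced to False.
  then T is forced to False.
So P=False, Q=False, R=True, S=True, T=False, U=False is a satisfying assignment.

SATISFIABLE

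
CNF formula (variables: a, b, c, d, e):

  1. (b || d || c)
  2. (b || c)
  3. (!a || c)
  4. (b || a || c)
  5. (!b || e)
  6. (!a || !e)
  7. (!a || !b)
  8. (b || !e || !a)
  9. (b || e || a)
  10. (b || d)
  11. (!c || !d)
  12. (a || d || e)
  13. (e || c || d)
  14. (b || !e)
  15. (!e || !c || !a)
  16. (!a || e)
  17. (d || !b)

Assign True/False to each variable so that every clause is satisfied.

a=F, b=T, c=F, d=T, e=T

Check each clause:
  1. (d || b || c) — b is true.
  2. (c || b) — b is true.
  3. (c || !a) — !a is true.
  4. (b || a || c) — b is true.
  5. (!b || e) — e is true.
  6. (!a || !e) — !a is true.
  7. (!b || !a) — !a is true.
  8. (b || !a || !e) — b is true.
  9. (e || b || a) — b is true.
  10. (d || b) — b is true.
  11. (!c || !d) — !c is true.
  12. (a || d || e) — d is true.
  13. (d || c || e) — d is true.
  14. (!e || b) — b is true.
  15. (!c || !e || !a) — !c is true.
  16. (e || !a) — e is true.
  17. (d || !b) — d is true.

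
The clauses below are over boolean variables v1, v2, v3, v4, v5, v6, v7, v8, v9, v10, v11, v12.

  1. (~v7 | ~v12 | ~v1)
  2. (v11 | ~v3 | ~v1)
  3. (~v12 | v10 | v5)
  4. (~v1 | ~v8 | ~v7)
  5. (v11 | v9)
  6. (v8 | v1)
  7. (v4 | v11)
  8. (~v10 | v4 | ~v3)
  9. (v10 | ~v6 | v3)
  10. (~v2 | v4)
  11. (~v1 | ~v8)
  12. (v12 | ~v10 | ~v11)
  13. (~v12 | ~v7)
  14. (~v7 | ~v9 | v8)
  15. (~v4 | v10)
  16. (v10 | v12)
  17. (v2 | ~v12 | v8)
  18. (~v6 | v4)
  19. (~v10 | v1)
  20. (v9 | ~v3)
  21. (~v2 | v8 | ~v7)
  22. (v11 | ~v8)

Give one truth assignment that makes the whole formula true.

v7 occurs only negated in the remaining clauses — set v7 = False.
Branch on v1: take v1 = True.
  then v8 is forced to False.
Set v2 = True and propagate.
  then v4 is forced to True.
  then v10 is forced to True.
For the remaining variables, v3 = True, v5 = False, v6 = True, v9 = True, v11 = True, v12 = True works.
Every clause has at least one true literal under this assignment.

v1=1, v2=1, v3=1, v4=1, v5=0, v6=1, v7=0, v8=0, v9=1, v10=1, v11=1, v12=1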